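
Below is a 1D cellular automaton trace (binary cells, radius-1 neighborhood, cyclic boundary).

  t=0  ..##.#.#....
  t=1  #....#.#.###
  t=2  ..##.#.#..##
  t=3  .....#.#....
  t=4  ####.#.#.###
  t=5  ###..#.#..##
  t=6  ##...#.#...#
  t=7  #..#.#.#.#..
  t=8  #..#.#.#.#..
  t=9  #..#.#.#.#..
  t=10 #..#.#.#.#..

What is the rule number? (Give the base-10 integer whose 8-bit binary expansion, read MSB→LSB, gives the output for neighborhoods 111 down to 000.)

133

  ### -> #   bit 7 = 1  t=1,i=10
  ##. -> .   bit 6 = 0  t=0,i=3
  #.# -> .   bit 5 = 0  t=0,i=4
  #.. -> .   bit 4 = 0  t=0,i=8
  .## -> .   bit 3 = 0  t=0,i=2
  .#. -> #   bit 2 = 1  t=0,i=5
  ..# -> .   bit 1 = 0  t=0,i=1
  ... -> #   bit 0 = 1  t=0,i=0
  bits 10000101 = 133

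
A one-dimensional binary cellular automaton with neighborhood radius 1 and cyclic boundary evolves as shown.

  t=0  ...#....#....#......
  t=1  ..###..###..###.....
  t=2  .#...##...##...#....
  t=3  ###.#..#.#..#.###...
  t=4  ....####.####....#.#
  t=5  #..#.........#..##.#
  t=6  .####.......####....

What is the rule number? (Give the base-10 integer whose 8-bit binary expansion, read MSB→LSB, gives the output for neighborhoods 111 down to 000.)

  nb ###: next=.  (t=1,i=3, bit7=0)
  nb ##.: next=.  (t=1,i=4, bit6=0)
  nb #.#: next=.  (t=3,i=3, bit5=0)
  nb #..: next=#  (t=0,i=4, bit4=1)
  nb .##: next=.  (t=1,i=2, bit3=0)
  nb .#.: next=#  (t=0,i=3, bit2=1)
  nb ..#: next=#  (t=0,i=2, bit1=1)
  nb ...: next=.  (t=0,i=0, bit0=0)
  bits 00010110 = 22

22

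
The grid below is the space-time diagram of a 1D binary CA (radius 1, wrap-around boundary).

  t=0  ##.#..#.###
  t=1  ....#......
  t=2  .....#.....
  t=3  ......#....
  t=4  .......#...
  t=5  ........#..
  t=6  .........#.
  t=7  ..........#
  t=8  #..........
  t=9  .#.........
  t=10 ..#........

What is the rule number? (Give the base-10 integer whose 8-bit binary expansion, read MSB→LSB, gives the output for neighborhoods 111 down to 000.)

  ###|.  b7=0 t=0,i=0
  ##.|.  b6=0 t=0,i=1
  #.#|.  b5=0 t=0,i=2
  #..|#  b4=1 t=0,i=4
  .##|.  b3=0 t=0,i=8
  .#.|.  b2=0 t=0,i=3
  ..#|.  b1=0 t=0,i=5
  ...|.  b0=0 t=1,i=0
  bits 00010000 = 16

16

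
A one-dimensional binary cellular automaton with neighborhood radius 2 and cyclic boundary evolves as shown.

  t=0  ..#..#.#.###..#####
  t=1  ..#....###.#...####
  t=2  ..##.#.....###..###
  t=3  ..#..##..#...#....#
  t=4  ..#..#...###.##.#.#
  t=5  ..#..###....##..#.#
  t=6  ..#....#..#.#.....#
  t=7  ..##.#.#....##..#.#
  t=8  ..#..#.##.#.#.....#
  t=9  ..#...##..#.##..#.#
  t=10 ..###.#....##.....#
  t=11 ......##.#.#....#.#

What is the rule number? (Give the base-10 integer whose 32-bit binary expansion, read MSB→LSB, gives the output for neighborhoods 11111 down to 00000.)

3639773522

  [31] ##### => #  t=0,i=16
  [30] ####. => #  t=0,i=17
  [29] ###.# => .  t=1,i=9
  [28] ###.. => #  t=0,i=11
  [27] ##.## => #  t=4,i=12
  [26] ##.#. => .  t=1,i=10
  [25] ##..# => .  t=0,i=0
  [24] ##... => .  t=5,i=8
  [23] #.### => #  t=0,i=9
  [22] #.##. => #  t=4,i=13
  [21] #.#.# => #  t=0,i=7
  [20] #.#.. => #  t=1,i=11
  [19] #..## => .  t=0,i=13
  [18] #..#. => .  t=0,i=1
  [17] #...# => #  t=1,i=13
  [16] #.... => .  t=1,i=4
  [15] .#### => #  t=0,i=15
  [14] .###. => .  t=0,i=10
  [13] .##.# => .  t=2,i=3
  [12] .##.. => .  t=3,i=6
  [11] .#.## => #  t=0,i=8
  [10] .#.#. => .  t=0,i=6
  [9] .#..# => .  t=0,i=3
  [8] .#... => #  t=1,i=3
  [7] ..### => .  t=0,i=14
  [6] ..##. => #  t=2,i=2
  [5] ..#.# => .  t=0,i=5
  [4] ..#.. => #  t=0,i=2
  [3] ...## => .  t=1,i=6
  [2] ...#. => .  t=3,i=12
  [1] ....# => #  t=1,i=5
  [0] ..... => .  t=2,i=8
  bits 11011000111100101000100101010010 = 3639773522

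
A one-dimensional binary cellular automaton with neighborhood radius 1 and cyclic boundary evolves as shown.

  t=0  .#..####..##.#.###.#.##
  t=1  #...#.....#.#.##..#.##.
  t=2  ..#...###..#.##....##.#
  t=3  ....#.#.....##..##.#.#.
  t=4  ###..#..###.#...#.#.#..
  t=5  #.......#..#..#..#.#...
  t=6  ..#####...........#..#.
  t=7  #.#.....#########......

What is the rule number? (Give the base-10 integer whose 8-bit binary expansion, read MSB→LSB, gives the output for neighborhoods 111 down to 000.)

41

  ### -> .   bit 7 = 0  t=0,i=5
  ##. -> .   bit 6 = 0  t=0,i=7
  #.# -> #   bit 5 = 1  t=0,i=0
  #.. -> .   bit 4 = 0  t=0,i=2
  .## -> #   bit 3 = 1  t=0,i=4
  .#. -> .   bit 2 = 0  t=0,i=1
  ..# -> .   bit 1 = 0  t=0,i=3
  ... -> #   bit 0 = 1  t=1,i=2
  bits 00101001 = 41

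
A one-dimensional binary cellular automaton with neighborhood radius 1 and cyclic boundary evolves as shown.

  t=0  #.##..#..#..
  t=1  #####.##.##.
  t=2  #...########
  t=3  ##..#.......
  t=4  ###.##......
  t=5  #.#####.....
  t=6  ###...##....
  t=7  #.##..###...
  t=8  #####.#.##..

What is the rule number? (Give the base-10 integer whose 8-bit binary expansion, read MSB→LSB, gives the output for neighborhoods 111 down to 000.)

  [7] ### => .  t=1,i=1
  [6] ##. => #  t=0,i=3
  [5] #.# => #  t=0,i=1
  [4] #.. => #  t=0,i=4
  [3] .## => #  t=0,i=2
  [2] .#. => #  t=0,i=0
  [1] ..# => .  t=0,i=5
  [0] ... => .  t=2,i=2
  bits 01111100 = 124

124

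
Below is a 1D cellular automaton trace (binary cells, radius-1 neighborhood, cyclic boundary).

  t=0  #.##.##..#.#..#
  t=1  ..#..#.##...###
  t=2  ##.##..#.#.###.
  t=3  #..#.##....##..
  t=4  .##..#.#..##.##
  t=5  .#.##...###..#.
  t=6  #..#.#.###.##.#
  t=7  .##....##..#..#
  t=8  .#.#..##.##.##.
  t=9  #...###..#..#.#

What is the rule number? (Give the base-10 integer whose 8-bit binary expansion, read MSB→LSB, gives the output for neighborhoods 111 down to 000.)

154

  ### -> #   bit 7 = 1  t=1,i=13
  ##. -> .   bit 6 = 0  t=0,i=0
  #.# -> .   bit 5 = 0  t=0,i=1
  #.. -> #   bit 4 = 1  t=0,i=7
  .## -> #   bit 3 = 1  t=0,i=2
  .#. -> .   bit 2 = 0  t=0,i=9
  ..# -> #   bit 1 = 1  t=0,i=8
  ... -> .   bit 0 = 0  t=1,i=10
  bits 10011010 = 154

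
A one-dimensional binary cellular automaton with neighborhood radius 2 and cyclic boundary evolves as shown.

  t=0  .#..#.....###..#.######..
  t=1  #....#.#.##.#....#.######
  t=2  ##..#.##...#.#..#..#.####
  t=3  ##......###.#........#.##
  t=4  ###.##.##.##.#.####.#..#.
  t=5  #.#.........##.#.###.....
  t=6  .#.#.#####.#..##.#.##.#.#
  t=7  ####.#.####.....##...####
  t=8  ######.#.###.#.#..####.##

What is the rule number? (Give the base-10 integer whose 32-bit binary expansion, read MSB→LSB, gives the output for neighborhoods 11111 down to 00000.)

  ##### -> #   bit 31 = 1  t=0,i=19
  ####. -> #   bit 30 = 1  t=0,i=21
  ###.# -> #   bit 29 = 1  t=3,i=10
  ###.. -> #   bit 28 = 1  t=0,i=12
  ##.## -> .   bit 27 = 0  t=4,i=3
  ##.#. -> #   bit 26 = 1  t=1,i=11
  ##..# -> .   bit 25 = 0  t=0,i=13
  ##... -> #   bit 24 = 1  t=0,i=23
  #.### -> #   bit 23 = 1  t=0,i=17
  #.##. -> .   bit 22 = 0  t=1,i=9
  #.#.# -> #   bit 21 = 1  t=1,i=7
  #.#.. -> .   bit 20 = 0  t=1,i=12
  #..## -> .   bit 19 = 0  t=6,i=13
  #..#. -> .   bit 18 = 0  t=0,i=3
  #...# -> #   bit 17 = 1  t=0,i=24
  #.... -> .   bit 16 = 0  t=0,i=6
  .#### -> .   bit 15 = 0  t=0,i=18
  .###. -> .   bit 14 = 0  t=0,i=11
  .##.# -> .   bit 13 = 0  t=1,i=10
  .##.. -> .   bit 12 = 0  t=2,i=7
  .#.## -> .   bit 11 = 0  t=0,i=16
  .#.#. -> #   bit 10 = 1  t=1,i=6
  .#..# -> .   bit 9 = 0  t=0,i=2
  .#... -> #   bit 8 = 1  t=0,i=5
  ..### -> #   bit 7 = 1  t=0,i=10
  ..##. -> .   bit 6 = 0  t=5,i=12
  ..#.# -> .   bit 5 = 0  t=0,i=15
  ..#.. -> .   bit 4 = 0  t=0,i=1
  ...## -> #   bit 3 = 1  t=0,i=9
  ...#. -> #   bit 2 = 1  t=0,i=0
  ....# -> .   bit 1 = 0  t=0,i=8
  ..... -> #   bit 0 = 1  t=0,i=7
  bits 11110101101000100000010110001101 = 4121036173

4121036173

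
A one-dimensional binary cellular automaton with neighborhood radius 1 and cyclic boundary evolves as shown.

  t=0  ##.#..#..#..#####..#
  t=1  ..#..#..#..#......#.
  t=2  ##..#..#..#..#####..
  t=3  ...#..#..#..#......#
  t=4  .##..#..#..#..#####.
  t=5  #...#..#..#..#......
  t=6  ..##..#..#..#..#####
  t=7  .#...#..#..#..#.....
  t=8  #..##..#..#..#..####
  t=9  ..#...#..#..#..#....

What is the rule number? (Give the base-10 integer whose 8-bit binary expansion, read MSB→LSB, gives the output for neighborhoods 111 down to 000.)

35

  nb ###: next=.  (t=0,i=0, bit7=0)
  nb ##.: next=.  (t=0,i=1, bit6=0)
  nb #.#: next=#  (t=0,i=2, bit5=1)
  nb #..: next=.  (t=0,i=4, bit4=0)
  nb .##: next=.  (t=0,i=12, bit3=0)
  nb .#.: next=.  (t=0,i=3, bit2=0)
  nb ..#: next=#  (t=0,i=5, bit1=1)
  nb ...: next=#  (t=1,i=0, bit0=1)
  bits 00100011 = 35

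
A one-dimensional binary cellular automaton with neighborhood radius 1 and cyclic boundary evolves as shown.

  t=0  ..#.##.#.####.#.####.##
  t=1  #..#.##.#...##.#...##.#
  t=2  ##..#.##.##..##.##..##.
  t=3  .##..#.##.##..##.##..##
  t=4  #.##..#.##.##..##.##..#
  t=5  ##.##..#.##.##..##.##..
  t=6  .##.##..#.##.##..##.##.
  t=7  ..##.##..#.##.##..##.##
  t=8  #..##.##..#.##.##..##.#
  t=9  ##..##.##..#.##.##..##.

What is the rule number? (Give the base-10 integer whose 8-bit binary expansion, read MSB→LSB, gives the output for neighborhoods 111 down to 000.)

  nb ###: next=.  (t=0,i=10, bit7=0)
  nb ##.: next=#  (t=0,i=5, bit6=1)
  nb #.#: next=#  (t=0,i=3, bit5=1)
  nb #..: next=#  (t=0,i=0, bit4=1)
  nb .##: next=.  (t=0,i=4, bit3=0)
  nb .#.: next=.  (t=0,i=2, bit2=0)
  nb ..#: next=.  (t=0,i=1, bit1=0)
  nb ...: next=#  (t=1,i=10, bit0=1)
  bits 01110001 = 113

113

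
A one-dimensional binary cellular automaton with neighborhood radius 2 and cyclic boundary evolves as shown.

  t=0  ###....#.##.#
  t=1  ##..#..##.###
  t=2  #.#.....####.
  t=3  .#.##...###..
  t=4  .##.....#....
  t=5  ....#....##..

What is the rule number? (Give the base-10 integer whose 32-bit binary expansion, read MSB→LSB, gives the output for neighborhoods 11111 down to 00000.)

1250012576

  nb #####: next=.  (t=1,i=12, bit31=0)
  nb ####.: next=#  (t=0,i=1, bit30=1)
  nb ###.#: next=.  (t=2,i=11, bit29=0)
  nb ###..: next=.  (t=0,i=2, bit28=0)
  nb ##.##: next=#  (t=0,i=11, bit27=1)
  nb ##.#.: next=.  (t=2,i=12, bit26=0)
  nb ##..#: next=#  (t=1,i=2, bit25=1)
  nb ##...: next=.  (t=0,i=3, bit24=0)
  nb #.###: next=#  (t=0,i=12, bit23=1)
  nb #.##.: next=.  (t=0,i=9, bit22=0)
  nb #.#.#: next=.  (t=2,i=0, bit21=0)
  nb #.#..: next=.  (t=2,i=2, bit20=0)
  nb #..##: next=.  (t=1,i=6, bit19=0)
  nb #..#.: next=.  (t=1,i=3, bit18=0)
  nb #...#: next=.  (t=3,i=6, bit17=0)
  nb #....: next=#  (t=0,i=4, bit16=1)
  nb .####: next=#  (t=0,i=0, bit15=1)
  nb .###.: next=.  (t=3,i=9, bit14=0)
  nb .##.#: next=#  (t=0,i=10, bit13=1)
  nb .##..: next=.  (t=3,i=4, bit12=0)
  nb .#.##: next=#  (t=0,i=8, bit11=1)
  nb .#.#.: next=#  (t=2,i=1, bit10=1)
  nb .#..#: next=.  (t=1,i=5, bit9=0)
  nb .#...: next=#  (t=2,i=3, bit8=1)
  nb ..###: next=#  (t=2,i=8, bit7=1)
  nb ..##.: next=.  (t=1,i=7, bit6=0)
  nb ..#.#: next=#  (t=0,i=7, bit5=1)
  nb ..#..: next=.  (t=1,i=4, bit4=0)
  nb ...##: next=.  (t=2,i=7, bit3=0)
  nb ...#.: next=.  (t=0,i=6, bit2=0)
  nb ....#: next=.  (t=0,i=5, bit1=0)
  nb .....: next=.  (t=2,i=5, bit0=0)
  bits 01001010100000011010110110100000 = 1250012576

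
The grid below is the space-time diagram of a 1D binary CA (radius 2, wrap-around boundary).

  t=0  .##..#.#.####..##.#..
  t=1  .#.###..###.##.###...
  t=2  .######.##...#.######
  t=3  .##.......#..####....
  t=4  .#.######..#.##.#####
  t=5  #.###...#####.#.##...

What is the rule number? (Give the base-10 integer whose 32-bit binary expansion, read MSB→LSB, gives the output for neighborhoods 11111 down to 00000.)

  nb #####: next=.  (t=2,i=3, bit31=0)
  nb ####.: next=.  (t=0,i=11, bit30=0)
  nb ###.#: next=.  (t=1,i=10, bit29=0)
  nb ###..: next=#  (t=0,i=12, bit28=1)
  nb ##.##: next=.  (t=1,i=11, bit27=0)
  nb ##.#.: next=#  (t=0,i=17, bit26=1)
  nb ##..#: next=#  (t=0,i=3, bit25=1)
  nb ##...: next=#  (t=1,i=18, bit24=1)
  nb #.###: next=#  (t=0,i=9, bit23=1)
  nb #.##.: next=.  (t=1,i=12, bit22=0)
  nb #.#.#: next=.  (t=0,i=7, bit21=0)
  nb #.#..: next=.  (t=0,i=18, bit20=0)
  nb #..##: next=.  (t=0,i=14, bit19=0)
  nb #..#.: next=#  (t=0,i=4, bit18=1)
  nb #...#: next=.  (t=0,i=20, bit17=0)
  nb #....: next=#  (t=1,i=19, bit16=1)
  nb .####: next=#  (t=0,i=10, bit15=1)
  nb .###.: next=#  (t=1,i=4, bit14=1)
  nb .##.#: next=#  (t=0,i=16, bit13=1)
  nb .##..: next=.  (t=0,i=2, bit12=0)
  nb .#.##: next=#  (t=0,i=8, bit11=1)
  nb .#.#.: next=.  (t=0,i=6, bit10=0)
  nb .#..#: next=#  (t=3,i=11, bit9=1)
  nb .#...: next=.  (t=0,i=19, bit8=0)
  nb ..###: next=#  (t=1,i=8, bit7=1)
  nb ..##.: next=#  (t=0,i=1, bit6=1)
  nb ..#.#: next=#  (t=0,i=5, bit5=1)
  nb ..#..: next=.  (t=3,i=10, bit4=0)
  nb ...##: next=.  (t=0,i=0, bit3=0)
  nb ...#.: next=.  (t=1,i=0, bit2=0)
  nb ....#: next=#  (t=1,i=20, bit1=1)
  nb .....: next=#  (t=3,i=5, bit0=1)
  bits 00010111100001011110101011100011 = 394652387

394652387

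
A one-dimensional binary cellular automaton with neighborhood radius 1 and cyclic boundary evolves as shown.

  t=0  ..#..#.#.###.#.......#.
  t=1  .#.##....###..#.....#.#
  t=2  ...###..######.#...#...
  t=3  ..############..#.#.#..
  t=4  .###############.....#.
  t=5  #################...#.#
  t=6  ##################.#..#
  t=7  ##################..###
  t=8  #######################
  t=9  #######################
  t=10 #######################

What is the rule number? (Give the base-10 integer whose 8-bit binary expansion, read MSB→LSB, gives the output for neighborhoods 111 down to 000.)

  ###|#  b7=1 t=0,i=10
  ##.|#  b6=1 t=0,i=11
  #.#|.  b5=0 t=0,i=6
  #..|#  b4=1 t=0,i=3
  .##|#  b3=1 t=0,i=9
  .#.|.  b2=0 t=0,i=2
  ..#|#  b1=1 t=0,i=1
  ...|.  b0=0 t=0,i=0
  bits 11011010 = 218

218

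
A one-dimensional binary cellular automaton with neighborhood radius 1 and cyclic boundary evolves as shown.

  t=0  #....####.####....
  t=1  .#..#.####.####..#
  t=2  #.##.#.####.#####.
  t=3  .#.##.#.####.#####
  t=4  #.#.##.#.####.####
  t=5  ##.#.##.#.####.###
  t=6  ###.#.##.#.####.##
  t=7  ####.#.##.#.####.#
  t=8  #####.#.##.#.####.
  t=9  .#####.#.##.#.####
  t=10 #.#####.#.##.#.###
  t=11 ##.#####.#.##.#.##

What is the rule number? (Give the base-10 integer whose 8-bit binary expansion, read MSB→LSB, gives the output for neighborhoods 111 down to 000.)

  ###|#  b7=1 t=0,i=6
  ##.|#  b6=1 t=0,i=8
  #.#|#  b5=1 t=0,i=9
  #..|#  b4=1 t=0,i=1
  .##|.  b3=0 t=0,i=5
  .#.|.  b2=0 t=0,i=0
  ..#|#  b1=1 t=0,i=4
  ...|.  b0=0 t=0,i=2
  bits 11110010 = 242

242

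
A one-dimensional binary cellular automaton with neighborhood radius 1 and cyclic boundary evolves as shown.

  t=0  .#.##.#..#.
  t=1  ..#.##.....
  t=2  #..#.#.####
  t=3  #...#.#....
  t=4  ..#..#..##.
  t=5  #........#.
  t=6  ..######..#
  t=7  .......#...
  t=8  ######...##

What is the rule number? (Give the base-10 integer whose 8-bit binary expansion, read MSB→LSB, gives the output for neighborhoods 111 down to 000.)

  ### -> .   bit 7 = 0  t=2,i=8
  ##. -> #   bit 6 = 1  t=0,i=4
  #.# -> #   bit 5 = 1  t=0,i=2
  #.. -> .   bit 4 = 0  t=0,i=7
  .## -> .   bit 3 = 0  t=0,i=3
  .#. -> .   bit 2 = 0  t=0,i=1
  ..# -> .   bit 1 = 0  t=0,i=0
  ... -> #   bit 0 = 1  t=1,i=0
  bits 01100001 = 97

97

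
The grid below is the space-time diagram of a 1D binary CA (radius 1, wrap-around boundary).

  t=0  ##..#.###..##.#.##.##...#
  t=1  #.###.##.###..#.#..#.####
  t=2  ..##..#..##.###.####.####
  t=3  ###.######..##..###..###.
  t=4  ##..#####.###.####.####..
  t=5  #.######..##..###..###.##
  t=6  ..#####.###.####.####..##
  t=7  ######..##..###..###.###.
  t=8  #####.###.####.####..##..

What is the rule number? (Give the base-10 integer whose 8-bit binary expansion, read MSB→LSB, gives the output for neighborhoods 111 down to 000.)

  ### -> #   bit 7 = 1  t=0,i=0
  ##. -> .   bit 6 = 0  t=0,i=1
  #.# -> .   bit 5 = 0  t=0,i=5
  #.. -> #   bit 4 = 1  t=0,i=2
  .## -> #   bit 3 = 1  t=0,i=6
  .#. -> #   bit 2 = 1  t=0,i=4
  ..# -> #   bit 1 = 1  t=0,i=3
  ... -> #   bit 0 = 1  t=0,i=22
  bits 10011111 = 159

159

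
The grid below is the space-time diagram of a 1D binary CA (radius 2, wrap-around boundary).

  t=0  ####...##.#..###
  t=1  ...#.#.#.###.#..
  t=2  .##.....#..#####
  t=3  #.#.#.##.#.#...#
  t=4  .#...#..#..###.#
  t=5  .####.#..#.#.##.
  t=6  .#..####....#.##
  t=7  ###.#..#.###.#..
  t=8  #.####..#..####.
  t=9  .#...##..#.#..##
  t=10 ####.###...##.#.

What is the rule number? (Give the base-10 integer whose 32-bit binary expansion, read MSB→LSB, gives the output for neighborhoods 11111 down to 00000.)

1041439686

  #####|.  b31=0 t=0,i=0
  ####.|.  b30=0 t=0,i=2
  ###.#|#  b29=1 t=1,i=11
  ###..|#  b28=1 t=0,i=3
  ##.##|#  b27=1 t=2,i=0
  ##.#.|#  b26=1 t=0,i=9
  ##..#|#  b25=1 t=5,i=15
  ##...|.  b24=0 t=0,i=4
  #.###|.  b23=0 t=1,i=9
  #.##.|.  b22=0 t=2,i=1
  #.#.#|.  b21=0 t=1,i=5
  #.#..|#  b20=1 t=0,i=10
  #..##|.  b19=0 t=0,i=12
  #..#.|.  b18=0 t=4,i=7
  #...#|#  b17=1 t=0,i=5
  #....|#  b16=1 t=1,i=15
  .####|.  b15=0 t=0,i=14
  .###.|.  b14=0 t=1,i=10
  .##.#|.  b13=0 t=0,i=8
  .##..|#  b12=1 t=2,i=2
  .#.##|#  b11=1 t=1,i=8
  .#.#.|.  b10=0 t=1,i=4
  .#..#|#  b9=1 t=0,i=11
  .#...|#  b8=1 t=1,i=14
  ..###|#  b7=1 t=0,i=13
  ..##.|#  b6=1 t=0,i=7
  ..#.#|.  b5=0 t=1,i=3
  ..#..|.  b4=0 t=2,i=8
  ...##|.  b3=0 t=0,i=6
  ...#.|#  b2=1 t=1,i=2
  ....#|#  b1=1 t=1,i=1
  .....|.  b0=0 t=1,i=0
  bits 00111110000100110001101111000110 = 1041439686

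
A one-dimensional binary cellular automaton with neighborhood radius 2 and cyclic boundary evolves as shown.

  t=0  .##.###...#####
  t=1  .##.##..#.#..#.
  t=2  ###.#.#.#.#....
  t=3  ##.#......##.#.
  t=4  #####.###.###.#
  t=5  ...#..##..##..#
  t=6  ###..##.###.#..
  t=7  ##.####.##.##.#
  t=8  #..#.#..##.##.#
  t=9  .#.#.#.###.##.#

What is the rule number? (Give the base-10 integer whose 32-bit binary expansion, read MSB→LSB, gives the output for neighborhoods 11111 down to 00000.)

1188719079

  ##### -> .   bit 31 = 0  t=0,i=12
  ####. -> #   bit 30 = 1  t=0,i=13
  ###.# -> .   bit 29 = 0  t=0,i=14
  ###.. -> .   bit 28 = 0  t=0,i=6
  ##.## -> .   bit 27 = 0  t=0,i=0
  ##.#. -> #   bit 26 = 1  t=2,i=3
  ##..# -> #   bit 25 = 1  t=1,i=6
  ##... -> .   bit 24 = 0  t=0,i=7
  #.### -> #   bit 23 = 1  t=0,i=4
  #.##. -> #   bit 22 = 1  t=0,i=1
  #.#.# -> .   bit 21 = 0  t=2,i=4
  #.#.. -> #   bit 20 = 1  t=1,i=10
  #..## -> #   bit 19 = 1  t=1,i=0
  #..#. -> .   bit 18 = 0  t=1,i=7
  #...# -> #   bit 17 = 1  t=0,i=8
  #.... -> .   bit 16 = 0  t=2,i=12
  .#### -> .   bit 15 = 0  t=0,i=11
  .###. -> #   bit 14 = 1  t=0,i=5
  .##.# -> #   bit 13 = 1  t=0,i=2
  .##.. -> .   bit 12 = 0  t=1,i=5
  .#.## -> #   bit 11 = 1  t=3,i=14
  .#.#. -> .   bit 10 = 0  t=1,i=9
  .#..# -> .   bit 9 = 0  t=1,i=11
  .#... -> #   bit 8 = 1  t=2,i=11
  ..### -> #   bit 7 = 1  t=0,i=10
  ..##. -> #   bit 6 = 1  t=1,i=1
  ..#.# -> #   bit 5 = 1  t=1,i=8
  ..#.. -> .   bit 4 = 0  t=1,i=13
  ...## -> .   bit 3 = 0  t=0,i=9
  ...#. -> #   bit 2 = 1  t=5,i=2
  ....# -> #   bit 1 = 1  t=2,i=13
  ..... -> #   bit 0 = 1  t=3,i=6
  bits 01000110110110100110100111100111 = 1188719079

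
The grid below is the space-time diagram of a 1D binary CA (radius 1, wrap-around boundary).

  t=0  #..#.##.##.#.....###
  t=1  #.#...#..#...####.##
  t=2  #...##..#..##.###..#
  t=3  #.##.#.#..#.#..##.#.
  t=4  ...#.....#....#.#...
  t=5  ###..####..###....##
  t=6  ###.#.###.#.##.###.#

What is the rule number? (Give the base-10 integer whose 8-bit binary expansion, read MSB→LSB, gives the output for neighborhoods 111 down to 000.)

195

  ### -> #   bit 7 = 1  t=0,i=18
  ##. -> #   bit 6 = 1  t=0,i=0
  #.# -> .   bit 5 = 0  t=0,i=4
  #.. -> .   bit 4 = 0  t=0,i=1
  .## -> .   bit 3 = 0  t=0,i=5
  .#. -> .   bit 2 = 0  t=0,i=3
  ..# -> #   bit 1 = 1  t=0,i=2
  ... -> #   bit 0 = 1  t=0,i=13
  bits 11000011 = 195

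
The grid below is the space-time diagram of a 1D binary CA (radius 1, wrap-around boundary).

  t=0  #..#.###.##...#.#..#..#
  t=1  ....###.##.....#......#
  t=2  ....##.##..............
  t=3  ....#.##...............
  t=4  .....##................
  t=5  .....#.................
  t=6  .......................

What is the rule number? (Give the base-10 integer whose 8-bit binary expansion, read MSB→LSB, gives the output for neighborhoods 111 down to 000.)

  nb ###: next=#  (t=0,i=6, bit7=1)
  nb ##.: next=.  (t=0,i=0, bit6=0)
  nb #.#: next=#  (t=0,i=4, bit5=1)
  nb #..: next=.  (t=0,i=1, bit4=0)
  nb .##: next=#  (t=0,i=5, bit3=1)
  nb .#.: next=.  (t=0,i=3, bit2=0)
  nb ..#: next=.  (t=0,i=2, bit1=0)
  nb ...: next=.  (t=0,i=12, bit0=0)
  bits 10101000 = 168

168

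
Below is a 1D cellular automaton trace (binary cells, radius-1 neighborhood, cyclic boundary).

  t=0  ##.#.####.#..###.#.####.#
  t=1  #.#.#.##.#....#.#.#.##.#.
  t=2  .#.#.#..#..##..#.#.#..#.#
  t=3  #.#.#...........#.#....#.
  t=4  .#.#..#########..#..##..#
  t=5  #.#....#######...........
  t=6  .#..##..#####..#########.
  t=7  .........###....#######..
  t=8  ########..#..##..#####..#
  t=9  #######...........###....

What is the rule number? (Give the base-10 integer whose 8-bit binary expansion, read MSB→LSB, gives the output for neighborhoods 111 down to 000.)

161

  nb ###: next=#  (t=0,i=0, bit7=1)
  nb ##.: next=.  (t=0,i=1, bit6=0)
  nb #.#: next=#  (t=0,i=2, bit5=1)
  nb #..: next=.  (t=0,i=11, bit4=0)
  nb .##: next=.  (t=0,i=5, bit3=0)
  nb .#.: next=.  (t=0,i=3, bit2=0)
  nb ..#: next=.  (t=0,i=12, bit1=0)
  nb ...: next=#  (t=1,i=11, bit0=1)
  bits 10100001 = 161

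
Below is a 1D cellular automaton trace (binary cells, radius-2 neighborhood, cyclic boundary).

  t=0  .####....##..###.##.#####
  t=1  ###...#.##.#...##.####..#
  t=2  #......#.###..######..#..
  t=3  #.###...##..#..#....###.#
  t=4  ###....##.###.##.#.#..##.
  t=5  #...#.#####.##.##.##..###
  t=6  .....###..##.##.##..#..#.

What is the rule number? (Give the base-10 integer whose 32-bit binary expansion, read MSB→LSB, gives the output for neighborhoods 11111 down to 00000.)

781560921

  #####|.  b31=0 t=0,i=22
  ####.|.  b30=0 t=0,i=3
  ###.#|#  b29=1 t=0,i=15
  ###..|.  b28=0 t=0,i=4
  ##.##|#  b27=1 t=0,i=0
  ##.#.|#  b26=1 t=1,i=10
  ##..#|#  b25=1 t=0,i=11
  ##...|.  b24=0 t=0,i=5
  #.###|#  b23=1 t=0,i=1
  #.##.|.  b22=0 t=0,i=17
  #.#.#|.  b21=0 t=4,i=17
  #.#..|#  b20=1 t=1,i=11
  #..##|.  b19=0 t=0,i=12
  #..#.|#  b18=1 t=2,i=21
  #...#|.  b17=0 t=1,i=4
  #....|#  b16=1 t=0,i=6
  .####|#  b15=1 t=0,i=2
  .###.|.  b14=0 t=0,i=14
  .##.#|#  b13=1 t=0,i=18
  .##..|.  b12=0 t=0,i=10
  .#.##|#  b11=1 t=1,i=7
  .#.#.|#  b10=1 t=4,i=18
  .#..#|.  b9=0 t=2,i=23
  .#...|.  b8=0 t=1,i=12
  ..###|.  b7=0 t=0,i=13
  ..##.|#  b6=1 t=0,i=9
  ..#.#|.  b5=0 t=1,i=6
  ..#..|#  b4=1 t=2,i=0
  ...##|#  b3=1 t=0,i=8
  ...#.|.  b2=0 t=1,i=5
  ....#|.  b1=0 t=0,i=7
  .....|#  b0=1 t=2,i=3
  bits 00101110100101011010110001011001 = 781560921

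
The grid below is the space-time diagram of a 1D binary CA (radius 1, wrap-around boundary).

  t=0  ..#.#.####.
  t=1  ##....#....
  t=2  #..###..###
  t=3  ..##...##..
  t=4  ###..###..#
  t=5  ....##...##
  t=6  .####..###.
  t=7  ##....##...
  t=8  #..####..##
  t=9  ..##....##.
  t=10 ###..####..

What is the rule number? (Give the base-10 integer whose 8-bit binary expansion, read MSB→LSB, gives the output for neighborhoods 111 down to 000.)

11

  nb ###: next=.  (t=0,i=7, bit7=0)
  nb ##.: next=.  (t=0,i=9, bit6=0)
  nb #.#: next=.  (t=0,i=3, bit5=0)
  nb #..: next=.  (t=0,i=10, bit4=0)
  nb .##: next=#  (t=0,i=6, bit3=1)
  nb .#.: next=.  (t=0,i=2, bit2=0)
  nb ..#: next=#  (t=0,i=1, bit1=1)
  nb ...: next=#  (t=0,i=0, bit0=1)
  bits 00001011 = 11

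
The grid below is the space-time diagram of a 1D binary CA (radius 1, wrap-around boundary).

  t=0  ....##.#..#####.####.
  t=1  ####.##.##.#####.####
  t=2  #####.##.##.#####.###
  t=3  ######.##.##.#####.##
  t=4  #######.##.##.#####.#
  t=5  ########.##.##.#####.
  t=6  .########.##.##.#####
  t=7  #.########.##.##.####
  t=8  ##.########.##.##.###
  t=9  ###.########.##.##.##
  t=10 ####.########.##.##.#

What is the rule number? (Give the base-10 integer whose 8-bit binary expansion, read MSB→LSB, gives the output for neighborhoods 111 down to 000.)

  [7] ### => #  t=0,i=11
  [6] ##. => #  t=0,i=5
  [5] #.# => #  t=0,i=6
  [4] #.. => #  t=0,i=8
  [3] .## => .  t=0,i=4
  [2] .#. => .  t=0,i=7
  [1] ..# => #  t=0,i=3
  [0] ... => #  t=0,i=0
  bits 11110011 = 243

243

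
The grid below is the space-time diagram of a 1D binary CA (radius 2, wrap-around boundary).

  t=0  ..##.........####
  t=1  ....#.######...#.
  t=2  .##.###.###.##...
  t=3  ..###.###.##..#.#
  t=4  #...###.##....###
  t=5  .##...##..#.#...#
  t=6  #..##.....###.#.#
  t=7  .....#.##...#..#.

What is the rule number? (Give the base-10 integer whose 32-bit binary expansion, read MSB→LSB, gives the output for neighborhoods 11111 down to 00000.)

  nb #####: next=#  (t=1,i=8, bit31=1)
  nb ####.: next=#  (t=0,i=15, bit30=1)
  nb ###.#: next=#  (t=2,i=6, bit29=1)
  nb ###..: next=.  (t=0,i=16, bit28=0)
  nb ##.##: next=#  (t=2,i=3, bit27=1)
  nb ##.#.: next=.  (t=6,i=13, bit26=0)
  nb ##..#: next=.  (t=0,i=0, bit25=0)
  nb ##...: next=#  (t=0,i=4, bit24=1)
  nb #.###: next=#  (t=1,i=6, bit23=1)
  nb #.##.: next=.  (t=2,i=12, bit22=0)
  nb #.#.#: next=.  (t=6,i=14, bit21=0)
  nb #.#..: next=#  (t=3,i=16, bit20=1)
  nb #..##: next=.  (t=0,i=1, bit19=0)
  nb #..#.: next=.  (t=3,i=13, bit18=0)
  nb #...#: next=#  (t=1,i=13, bit17=1)
  nb #....: next=.  (t=0,i=5, bit16=0)
  nb .####: next=.  (t=0,i=14, bit15=0)
  nb .###.: next=.  (t=2,i=5, bit14=0)
  nb .##.#: next=#  (t=2,i=2, bit13=1)
  nb .##..: next=.  (t=0,i=3, bit12=0)
  nb .#.##: next=#  (t=1,i=5, bit11=1)
  nb .#.#.: next=#  (t=3,i=15, bit10=1)
  nb .#..#: next=#  (t=3,i=0, bit9=1)
  nb .#...: next=.  (t=1,i=16, bit8=0)
  nb ..###: next=.  (t=0,i=13, bit7=0)
  nb ..##.: next=.  (t=0,i=2, bit6=0)
  nb ..#.#: next=#  (t=1,i=4, bit5=1)
  nb ..#..: next=.  (t=1,i=15, bit4=0)
  nb ...##: next=.  (t=0,i=12, bit3=0)
  nb ...#.: next=.  (t=1,i=3, bit2=0)
  nb ....#: next=#  (t=0,i=11, bit1=1)
  nb .....: next=#  (t=0,i=6, bit0=1)
  bits 11101001100100100010111000100011 = 3918671395

3918671395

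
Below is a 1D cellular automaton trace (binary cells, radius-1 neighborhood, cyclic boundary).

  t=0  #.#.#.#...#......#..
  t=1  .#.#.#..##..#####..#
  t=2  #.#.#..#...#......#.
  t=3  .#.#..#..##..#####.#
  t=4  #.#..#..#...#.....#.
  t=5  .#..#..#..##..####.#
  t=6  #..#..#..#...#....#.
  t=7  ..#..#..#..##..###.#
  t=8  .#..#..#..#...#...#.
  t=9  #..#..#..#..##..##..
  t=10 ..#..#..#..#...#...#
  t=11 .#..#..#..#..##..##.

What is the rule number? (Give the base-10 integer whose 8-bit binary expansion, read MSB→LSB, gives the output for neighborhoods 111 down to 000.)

35

  nb ###: next=.  (t=1,i=13, bit7=0)
  nb ##.: next=.  (t=1,i=9, bit6=0)
  nb #.#: next=#  (t=0,i=1, bit5=1)
  nb #..: next=.  (t=0,i=7, bit4=0)
  nb .##: next=.  (t=1,i=8, bit3=0)
  nb .#.: next=.  (t=0,i=0, bit2=0)
  nb ..#: next=#  (t=0,i=9, bit1=1)
  nb ...: next=#  (t=0,i=8, bit0=1)
  bits 00100011 = 35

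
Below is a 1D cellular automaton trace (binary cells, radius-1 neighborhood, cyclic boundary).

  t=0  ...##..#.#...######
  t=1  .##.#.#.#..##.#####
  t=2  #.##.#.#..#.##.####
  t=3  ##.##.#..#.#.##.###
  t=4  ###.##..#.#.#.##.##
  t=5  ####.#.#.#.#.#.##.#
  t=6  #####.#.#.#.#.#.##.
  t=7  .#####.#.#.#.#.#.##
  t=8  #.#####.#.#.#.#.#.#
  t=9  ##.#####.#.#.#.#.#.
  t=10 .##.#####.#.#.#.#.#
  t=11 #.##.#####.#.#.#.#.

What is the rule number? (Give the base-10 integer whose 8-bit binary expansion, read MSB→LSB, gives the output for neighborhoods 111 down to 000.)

  ### -> #   bit 7 = 1  t=0,i=14
  ##. -> #   bit 6 = 1  t=0,i=4
  #.# -> #   bit 5 = 1  t=0,i=8
  #.. -> .   bit 4 = 0  t=0,i=0
  .## -> .   bit 3 = 0  t=0,i=3
  .#. -> .   bit 2 = 0  t=0,i=7
  ..# -> #   bit 1 = 1  t=0,i=2
  ... -> #   bit 0 = 1  t=0,i=1
  bits 11100011 = 227

227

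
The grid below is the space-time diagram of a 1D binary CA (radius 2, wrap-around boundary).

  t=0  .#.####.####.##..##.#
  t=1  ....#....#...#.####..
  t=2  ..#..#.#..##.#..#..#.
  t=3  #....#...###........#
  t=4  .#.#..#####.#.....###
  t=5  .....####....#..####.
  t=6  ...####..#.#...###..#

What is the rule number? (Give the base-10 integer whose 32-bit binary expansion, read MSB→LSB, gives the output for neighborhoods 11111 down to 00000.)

2202722794

  ##### -> #   bit 31 = 1  t=4,i=8
  ####. -> .   bit 30 = 0  t=0,i=5
  ###.# -> .   bit 29 = 0  t=0,i=6
  ###.. -> .   bit 28 = 0  t=1,i=18
  ##.## -> .   bit 27 = 0  t=0,i=7
  ##.#. -> .   bit 26 = 0  t=0,i=19
  ##..# -> #   bit 25 = 1  t=0,i=15
  ##... -> #   bit 24 = 1  t=1,i=19
  #.### -> .   bit 23 = 0  t=0,i=3
  #.##. -> #   bit 22 = 1  t=0,i=13
  #.#.# -> .   bit 21 = 0  t=0,i=1
  #.#.. -> .   bit 20 = 0  t=2,i=7
  #..## -> #   bit 19 = 1  t=0,i=16
  #..#. -> .   bit 18 = 0  t=2,i=4
  #...# -> #   bit 17 = 1  t=1,i=11
  #.... -> .   bit 16 = 0  t=1,i=6
  .#### -> #   bit 15 = 1  t=0,i=4
  .###. -> #   bit 14 = 1  t=3,i=10
  .##.# -> #   bit 13 = 1  t=0,i=18
  .##.. -> .   bit 12 = 0  t=0,i=14
  .#.## -> .   bit 11 = 0  t=0,i=2
  .#.#. -> .   bit 10 = 0  t=0,i=0
  .#..# -> .   bit 9 = 0  t=2,i=3
  .#... -> #   bit 8 = 1  t=1,i=5
  ..### -> #   bit 7 = 1  t=3,i=9
  ..##. -> #   bit 6 = 1  t=0,i=17
  ..#.# -> #   bit 5 = 1  t=1,i=13
  ..#.. -> .   bit 4 = 0  t=1,i=4
  ...## -> #   bit 3 = 1  t=3,i=8
  ...#. -> .   bit 2 = 0  t=1,i=3
  ....# -> #   bit 1 = 1  t=1,i=2
  ..... -> .   bit 0 = 0  t=1,i=0
  bits 10000011010010101110000111101010 = 2202722794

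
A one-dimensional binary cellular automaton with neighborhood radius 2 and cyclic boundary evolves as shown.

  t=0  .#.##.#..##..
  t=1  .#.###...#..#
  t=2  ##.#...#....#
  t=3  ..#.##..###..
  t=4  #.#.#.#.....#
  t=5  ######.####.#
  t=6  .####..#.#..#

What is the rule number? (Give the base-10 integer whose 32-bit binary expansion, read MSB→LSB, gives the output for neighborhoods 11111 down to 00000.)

3336775011

  nb #####: next=#  (t=5,i=1, bit31=1)
  nb ####.: next=#  (t=5,i=4, bit30=1)
  nb ###.#: next=.  (t=2,i=1, bit29=0)
  nb ###..: next=.  (t=1,i=5, bit28=0)
  nb ##.##: next=.  (t=5,i=6, bit27=0)
  nb ##.#.: next=#  (t=0,i=5, bit26=1)
  nb ##..#: next=#  (t=3,i=6, bit25=1)
  nb ##...: next=.  (t=0,i=11, bit24=0)
  nb #.###: next=#  (t=1,i=3, bit23=1)
  nb #.##.: next=#  (t=0,i=3, bit22=1)
  nb #.#.#: next=#  (t=1,i=1, bit21=1)
  nb #.#..: next=.  (t=0,i=6, bit20=0)
  nb #..##: next=.  (t=0,i=8, bit19=0)
  nb #..#.: next=.  (t=1,i=11, bit18=0)
  nb #...#: next=#  (t=0,i=12, bit17=1)
  nb #....: next=#  (t=2,i=9, bit16=1)
  nb .####: next=.  (t=5,i=0, bit15=0)
  nb .###.: next=.  (t=1,i=4, bit14=0)
  nb .##.#: next=#  (t=0,i=4, bit13=1)
  nb .##..: next=.  (t=0,i=10, bit12=0)
  nb .#.##: next=.  (t=0,i=2, bit11=0)
  nb .#.#.: next=#  (t=1,i=0, bit10=1)
  nb .#..#: next=.  (t=0,i=7, bit9=0)
  nb .#...: next=#  (t=2,i=4, bit8=1)
  nb ..###: next=.  (t=2,i=12, bit7=0)
  nb ..##.: next=#  (t=0,i=9, bit6=1)
  nb ..#.#: next=#  (t=0,i=1, bit5=1)
  nb ..#..: next=.  (t=1,i=9, bit4=0)
  nb ...##: next=.  (t=2,i=11, bit3=0)
  nb ...#.: next=.  (t=0,i=0, bit2=0)
  nb ....#: next=#  (t=2,i=10, bit1=1)
  nb .....: next=#  (t=4,i=9, bit0=1)
  bits 11000110111000110010010101100011 = 3336775011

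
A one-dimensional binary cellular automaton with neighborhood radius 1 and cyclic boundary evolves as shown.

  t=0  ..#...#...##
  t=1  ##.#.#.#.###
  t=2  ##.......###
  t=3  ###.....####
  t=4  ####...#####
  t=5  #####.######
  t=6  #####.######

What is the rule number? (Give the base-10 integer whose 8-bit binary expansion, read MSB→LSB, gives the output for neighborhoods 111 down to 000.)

218

  [7] ### => #  t=1,i=0
  [6] ##. => #  t=0,i=11
  [5] #.# => .  t=1,i=2
  [4] #.. => #  t=0,i=0
  [3] .## => #  t=0,i=10
  [2] .#. => .  t=0,i=2
  [1] ..# => #  t=0,i=1
  [0] ... => .  t=0,i=4
  bits 11011010 = 218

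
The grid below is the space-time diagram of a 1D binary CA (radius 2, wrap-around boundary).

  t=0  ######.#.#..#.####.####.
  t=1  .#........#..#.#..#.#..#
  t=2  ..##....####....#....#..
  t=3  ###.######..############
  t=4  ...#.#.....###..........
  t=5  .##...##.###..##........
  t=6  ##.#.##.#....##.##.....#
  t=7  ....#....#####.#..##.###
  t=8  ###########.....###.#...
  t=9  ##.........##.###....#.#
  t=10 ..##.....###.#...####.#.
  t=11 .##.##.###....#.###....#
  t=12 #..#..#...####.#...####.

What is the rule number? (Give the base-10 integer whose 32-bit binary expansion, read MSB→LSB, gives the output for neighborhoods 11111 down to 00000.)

  ##### -> .   bit 31 = 0  t=0,i=2
  ####. -> .   bit 30 = 0  t=0,i=4
  ###.# -> .   bit 29 = 0  t=0,i=5
  ###.. -> .   bit 28 = 0  t=2,i=11
  ##.## -> #   bit 27 = 1  t=0,i=18
  ##.#. -> .   bit 26 = 0  t=0,i=6
  ##..# -> .   bit 25 = 0  t=3,i=10
  ##... -> #   bit 24 = 1  t=2,i=4
  #.### -> .   bit 23 = 0  t=0,i=0
  #.##. -> .   bit 22 = 0  t=6,i=5
  #.#.# -> .   bit 21 = 0  t=0,i=7
  #.#.. -> .   bit 20 = 0  t=0,i=9
  #..## -> #   bit 19 = 1  t=3,i=11
  #..#. -> .   bit 18 = 0  t=0,i=11
  #...# -> .   bit 17 = 0  t=5,i=4
  #.... -> #   bit 16 = 1  t=1,i=3
  .#### -> #   bit 15 = 1  t=0,i=1
  .###. -> .   bit 14 = 0  t=4,i=12
  .##.# -> .   bit 13 = 0  t=5,i=7
  .##.. -> .   bit 12 = 0  t=2,i=3
  .#.## -> #   bit 11 = 1  t=0,i=13
  .#.#. -> .   bit 10 = 0  t=0,i=8
  .#..# -> #   bit 9 = 1  t=0,i=10
  .#... -> #   bit 8 = 1  t=1,i=2
  ..### -> #   bit 7 = 1  t=2,i=8
  ..##. -> #   bit 6 = 1  t=2,i=2
  ..#.# -> .   bit 5 = 0  t=0,i=12
  ..#.. -> #   bit 4 = 1  t=1,i=10
  ...## -> #   bit 3 = 1  t=2,i=1
  ...#. -> #   bit 2 = 1  t=1,i=9
  ....# -> #   bit 1 = 1  t=1,i=8
  ..... -> .   bit 0 = 0  t=1,i=4
  bits 00001001000010011000101111011110 = 151620574

151620574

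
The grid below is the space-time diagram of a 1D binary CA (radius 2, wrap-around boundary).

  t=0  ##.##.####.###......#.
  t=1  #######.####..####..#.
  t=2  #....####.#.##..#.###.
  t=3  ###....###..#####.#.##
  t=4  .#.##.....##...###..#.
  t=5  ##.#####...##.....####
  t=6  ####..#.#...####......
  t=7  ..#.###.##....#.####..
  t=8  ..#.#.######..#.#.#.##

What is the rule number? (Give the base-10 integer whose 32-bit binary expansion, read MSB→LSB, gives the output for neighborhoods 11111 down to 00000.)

1876767537

  #####|.  b31=0 t=1,i=2
  ####.|#  b30=1 t=0,i=8
  ###.#|#  b29=1 t=0,i=9
  ###..|.  b28=0 t=0,i=13
  ##.##|#  b27=1 t=0,i=2
  ##.#.|#  b26=1 t=2,i=9
  ##..#|#  b25=1 t=1,i=12
  ##...|#  b24=1 t=0,i=14
  #.###|#  b23=1 t=0,i=6
  #.##.|#  b22=1 t=0,i=0
  #.#.#|.  b21=0 t=2,i=10
  #.#..|#  b20=1 t=2,i=0
  #..##|#  b19=1 t=1,i=13
  #..#.|#  b18=1 t=1,i=19
  #...#|.  b17=0 t=4,i=13
  #....|#  b16=1 t=0,i=15
  .####|.  b15=0 t=0,i=7
  .###.|.  b14=0 t=0,i=12
  .##.#|#  b13=1 t=0,i=1
  .##..|#  b12=1 t=2,i=13
  .#.##|.  b11=0 t=0,i=21
  .#.#.|.  b10=0 t=6,i=7
  .#..#|#  b9=1 t=4,i=21
  .#...|#  b8=1 t=2,i=1
  ..###|.  b7=0 t=1,i=14
  ..##.|.  b6=0 t=4,i=10
  ..#.#|#  b5=1 t=0,i=20
  ..#..|#  b4=1 t=4,i=20
  ...##|.  b3=0 t=2,i=4
  ...#.|.  b2=0 t=0,i=19
  ....#|.  b1=0 t=0,i=18
  .....|#  b0=1 t=0,i=16
  bits 01101111110111010011001100110001 = 1876767537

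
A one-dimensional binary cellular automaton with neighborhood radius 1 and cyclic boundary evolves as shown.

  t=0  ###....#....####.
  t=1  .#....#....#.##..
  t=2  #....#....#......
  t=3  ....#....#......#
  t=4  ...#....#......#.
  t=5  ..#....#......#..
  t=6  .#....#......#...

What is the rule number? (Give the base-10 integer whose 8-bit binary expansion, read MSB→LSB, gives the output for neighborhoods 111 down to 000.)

130

  [7] ### => #  t=0,i=1
  [6] ##. => .  t=0,i=2
  [5] #.# => .  t=0,i=16
  [4] #.. => .  t=0,i=3
  [3] .## => .  t=0,i=0
  [2] .#. => .  t=0,i=7
  [1] ..# => #  t=0,i=6
  [0] ... => .  t=0,i=4
  bits 10000010 = 130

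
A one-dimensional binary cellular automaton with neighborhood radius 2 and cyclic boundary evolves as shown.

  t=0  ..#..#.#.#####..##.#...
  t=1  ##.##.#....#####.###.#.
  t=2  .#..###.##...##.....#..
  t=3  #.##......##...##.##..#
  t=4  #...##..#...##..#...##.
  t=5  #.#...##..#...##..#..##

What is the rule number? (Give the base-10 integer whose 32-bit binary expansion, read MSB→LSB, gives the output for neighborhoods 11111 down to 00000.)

3609142790

  ##### -> #   bit 31 = 1  t=0,i=11
  ####. -> #   bit 30 = 1  t=0,i=12
  ###.# -> .   bit 29 = 0  t=1,i=15
  ###.. -> #   bit 28 = 1  t=0,i=13
  ##.## -> .   bit 27 = 0  t=1,i=2
  ##.#. -> #   bit 26 = 1  t=0,i=18
  ##..# -> #   bit 25 = 1  t=0,i=14
  ##... -> #   bit 24 = 1  t=2,i=10
  #.### -> .   bit 23 = 0  t=0,i=9
  #.##. -> .   bit 22 = 0  t=1,i=0
  #.#.# -> .   bit 21 = 0  t=0,i=7
  #.#.. -> #   bit 20 = 1  t=0,i=19
  #..## -> #   bit 19 = 1  t=0,i=15
  #..#. -> #   bit 18 = 1  t=0,i=4
  #...# -> #   bit 17 = 1  t=2,i=11
  #.... -> #   bit 16 = 1  t=0,i=21
  .#### -> .   bit 15 = 0  t=0,i=10
  .###. -> .   bit 14 = 0  t=1,i=18
  .##.# -> #   bit 13 = 1  t=0,i=17
  .##.. -> .   bit 12 = 0  t=2,i=9
  .#.## -> .   bit 11 = 0  t=0,i=8
  .#.#. -> #   bit 10 = 1  t=0,i=6
  .#..# -> #   bit 9 = 1  t=0,i=3
  .#... -> .   bit 8 = 0  t=0,i=20
  ..### -> .   bit 7 = 0  t=1,i=11
  ..##. -> .   bit 6 = 0  t=0,i=16
  ..#.# -> .   bit 5 = 0  t=0,i=5
  ..#.. -> .   bit 4 = 0  t=0,i=2
  ...## -> .   bit 3 = 0  t=1,i=10
  ...#. -> #   bit 2 = 1  t=0,i=1
  ....# -> #   bit 1 = 1  t=0,i=0
  ..... -> .   bit 0 = 0  t=0,i=22
  bits 11010111000111110010011000000110 = 3609142790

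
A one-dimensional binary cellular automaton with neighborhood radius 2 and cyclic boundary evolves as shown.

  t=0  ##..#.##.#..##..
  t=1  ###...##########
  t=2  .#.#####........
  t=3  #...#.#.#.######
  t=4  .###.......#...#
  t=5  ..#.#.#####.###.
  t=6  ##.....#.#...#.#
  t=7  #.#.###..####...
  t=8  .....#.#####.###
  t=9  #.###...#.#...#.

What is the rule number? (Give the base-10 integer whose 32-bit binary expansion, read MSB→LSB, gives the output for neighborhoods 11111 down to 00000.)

1197142991

  ##### -> .   bit 31 = 0  t=1,i=0
  ####. -> #   bit 30 = 1  t=1,i=1
  ###.# -> .   bit 29 = 0  t=5,i=10
  ###.. -> .   bit 28 = 0  t=1,i=2
  ##.## -> .   bit 27 = 0  t=5,i=11
  ##.#. -> #   bit 26 = 1  t=0,i=8
  ##..# -> #   bit 25 = 1  t=0,i=2
  ##... -> #   bit 24 = 1  t=1,i=3
  #.### -> .   bit 23 = 0  t=2,i=3
  #.##. -> #   bit 22 = 1  t=0,i=6
  #.#.# -> .   bit 21 = 0  t=3,i=6
  #.#.. -> #   bit 20 = 1  t=0,i=9
  #..## -> #   bit 19 = 1  t=0,i=11
  #..#. -> .   bit 18 = 0  t=0,i=3
  #...# -> #   bit 17 = 1  t=1,i=4
  #.... -> .   bit 16 = 0  t=2,i=9
  .#### -> #   bit 15 = 1  t=1,i=7
  .###. -> #   bit 14 = 1  t=4,i=2
  .##.# -> #   bit 13 = 1  t=0,i=7
  .##.. -> #   bit 12 = 1  t=0,i=1
  .#.## -> .   bit 11 = 0  t=0,i=5
  .#.#. -> .   bit 10 = 0  t=3,i=5
  .#..# -> #   bit 9 = 1  t=0,i=10
  .#... -> #   bit 8 = 1  t=4,i=12
  ..### -> #   bit 7 = 1  t=1,i=6
  ..##. -> #   bit 6 = 1  t=0,i=0
  ..#.# -> .   bit 5 = 0  t=0,i=4
  ..#.. -> .   bit 4 = 0  t=4,i=11
  ...## -> #   bit 3 = 1  t=1,i=5
  ...#. -> #   bit 2 = 1  t=2,i=0
  ....# -> #   bit 1 = 1  t=2,i=15
  ..... -> #   bit 0 = 1  t=2,i=10
  bits 01000111010110101111001111001111 = 1197142991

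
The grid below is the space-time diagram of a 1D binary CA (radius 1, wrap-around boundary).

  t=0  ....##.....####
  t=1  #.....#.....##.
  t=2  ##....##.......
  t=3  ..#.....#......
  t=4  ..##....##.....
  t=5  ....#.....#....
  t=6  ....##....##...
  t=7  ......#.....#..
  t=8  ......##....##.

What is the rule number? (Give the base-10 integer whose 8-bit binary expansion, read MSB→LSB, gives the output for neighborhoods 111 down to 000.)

148

  ### -> #   bit 7 = 1  t=0,i=12
  ##. -> .   bit 6 = 0  t=0,i=5
  #.# -> .   bit 5 = 0  t=1,i=14
  #.. -> #   bit 4 = 1  t=0,i=0
  .## -> .   bit 3 = 0  t=0,i=4
  .#. -> #   bit 2 = 1  t=1,i=0
  ..# -> .   bit 1 = 0  t=0,i=3
  ... -> .   bit 0 = 0  t=0,i=1
  bits 10010100 = 148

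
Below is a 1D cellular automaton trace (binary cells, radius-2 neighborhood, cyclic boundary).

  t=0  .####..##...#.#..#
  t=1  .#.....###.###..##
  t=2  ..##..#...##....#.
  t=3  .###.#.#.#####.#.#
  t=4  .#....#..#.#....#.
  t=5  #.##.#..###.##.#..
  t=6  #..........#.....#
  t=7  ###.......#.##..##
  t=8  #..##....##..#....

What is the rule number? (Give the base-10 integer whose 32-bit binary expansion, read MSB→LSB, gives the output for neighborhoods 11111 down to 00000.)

2307200364

  #####|#  b31=1 t=3,i=11
  ####.|.  b30=0 t=0,i=3
  ###.#|.  b29=0 t=1,i=9
  ###..|.  b28=0 t=0,i=4
  ##.##|#  b27=1 t=1,i=10
  ##.#.|.  b26=0 t=1,i=0
  ##..#|.  b25=0 t=0,i=5
  ##...|#  b24=1 t=0,i=9
  #.###|#  b23=1 t=0,i=1
  #.##.|.  b22=0 t=5,i=2
  #.#.#|.  b21=0 t=3,i=5
  #.#..|.  b20=0 t=0,i=14
  #..##|.  b19=0 t=0,i=6
  #..#.|#  b18=1 t=0,i=16
  #...#|.  b17=0 t=0,i=10
  #....|#  b16=1 t=1,i=3
  .####|.  b15=0 t=0,i=2
  .###.|.  b14=0 t=1,i=8
  .##.#|.  b13=0 t=1,i=17
  .##..|#  b12=1 t=0,i=8
  .#.##|.  b11=0 t=0,i=0
  .#.#.|#  b10=1 t=0,i=13
  .#..#|.  b9=0 t=0,i=15
  .#...|#  b8=1 t=1,i=2
  ..###|.  b7=0 t=1,i=7
  ..##.|#  b6=1 t=0,i=7
  ..#.#|#  b5=1 t=0,i=12
  ..#..|.  b4=0 t=2,i=6
  ...##|#  b3=1 t=1,i=6
  ...#.|#  b2=1 t=0,i=11
  ....#|.  b1=0 t=1,i=5
  .....|.  b0=0 t=1,i=4
  bits 10001001100001010001010101101100 = 2307200364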